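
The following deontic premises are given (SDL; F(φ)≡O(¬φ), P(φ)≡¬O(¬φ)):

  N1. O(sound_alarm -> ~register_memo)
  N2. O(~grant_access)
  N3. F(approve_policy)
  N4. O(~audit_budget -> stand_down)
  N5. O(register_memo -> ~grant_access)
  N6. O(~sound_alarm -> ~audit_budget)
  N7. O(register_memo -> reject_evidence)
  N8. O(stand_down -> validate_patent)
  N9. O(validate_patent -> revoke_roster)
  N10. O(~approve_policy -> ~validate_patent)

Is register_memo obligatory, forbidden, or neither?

Forbidden

Premise 3, F(approve_policy), is equivalent to O(~approve_policy).
Premise 10 is O(~approve_policy -> ~validate_patent); since O(~approve_policy), deontic closure gives O(~validate_patent).
Premise 8, O(stand_down -> validate_patent), contraposes to O(~validate_patent -> ~stand_down); with O(~validate_patent) we get O(~stand_down).
The contrapositive of premise 4 (O(~audit_budget -> stand_down)) is O(~stand_down -> audit_budget), and O(~stand_down) is already established, so O(audit_budget).
The contrapositive of premise 6 (O(~sound_alarm -> ~audit_budget)) is O(audit_budget -> sound_alarm), and O(audit_budget) is already established, so O(sound_alarm).
With premise 1, O(sound_alarm -> ~register_memo), the K-axiom yields O(~register_memo).
Premises 2, 5, 7, 9 do not contribute to this derivation.
Thus O(~register_memo), which is F(register_memo): register_memo is forbidden.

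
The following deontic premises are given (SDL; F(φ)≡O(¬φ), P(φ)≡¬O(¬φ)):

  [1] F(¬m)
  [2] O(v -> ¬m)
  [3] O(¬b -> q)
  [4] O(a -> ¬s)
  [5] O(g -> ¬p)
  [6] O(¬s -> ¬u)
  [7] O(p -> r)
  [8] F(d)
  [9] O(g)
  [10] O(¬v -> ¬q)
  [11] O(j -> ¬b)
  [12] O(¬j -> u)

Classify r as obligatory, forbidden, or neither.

Premise 7 is O(p -> r), but O(p) is not derivable from the premises, so it does not yield O(r).
No premise or chain of K-axiom applications forces O(r), and none forces O(¬r). So r is neither obligatory nor forbidden under these norms.

Neither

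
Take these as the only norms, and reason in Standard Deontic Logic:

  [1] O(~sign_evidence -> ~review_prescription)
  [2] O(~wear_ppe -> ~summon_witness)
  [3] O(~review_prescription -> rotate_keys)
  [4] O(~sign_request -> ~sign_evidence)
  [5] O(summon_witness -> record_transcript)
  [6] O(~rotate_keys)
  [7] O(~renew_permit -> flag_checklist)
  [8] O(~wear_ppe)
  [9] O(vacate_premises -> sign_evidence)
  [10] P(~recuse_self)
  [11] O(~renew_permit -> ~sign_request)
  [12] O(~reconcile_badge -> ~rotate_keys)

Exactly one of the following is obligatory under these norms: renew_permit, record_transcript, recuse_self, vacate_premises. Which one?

Premise 6 states O(~rotate_keys) outright.
Premise 3 is O(~review_prescription -> rotate_keys); contrapositively O(~rotate_keys -> review_prescription). Since O(~rotate_keys) holds, K gives O(review_prescription).
The contrapositive of premise 1 (O(~sign_evidence -> ~review_prescription)) is O(review_prescription -> sign_evidence), and O(review_prescription) is already established, so O(sign_evidence).
Premise 4, O(~sign_request -> ~sign_evidence), contraposes to O(sign_evidence -> sign_request); with O(sign_evidence) we get O(sign_request).
The contrapositive of premise 11 (O(~renew_permit -> ~sign_request)) is O(sign_request -> renew_permit), and O(sign_request) is already established, so O(renew_permit).
So O(renew_permit) holds — renew_permit is obligatory. None of the other listed options is made obligatory by any chain of premises.

renew_permit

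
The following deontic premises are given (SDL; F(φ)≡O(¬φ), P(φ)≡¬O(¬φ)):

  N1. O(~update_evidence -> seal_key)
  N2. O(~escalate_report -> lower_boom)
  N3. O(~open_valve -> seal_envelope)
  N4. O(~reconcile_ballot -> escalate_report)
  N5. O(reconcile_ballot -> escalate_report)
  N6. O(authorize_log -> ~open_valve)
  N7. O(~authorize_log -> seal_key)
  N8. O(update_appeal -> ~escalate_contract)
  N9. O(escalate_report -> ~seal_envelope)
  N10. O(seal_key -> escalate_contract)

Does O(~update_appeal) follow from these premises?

By case analysis on ~reconcile_ballot: premise 4 gives O(~reconcile_ballot -> escalate_report) and premise 5 gives O(reconcile_ballot -> escalate_report), so O(escalate_report) either way.
Premise 9 is O(escalate_report -> ~seal_envelope); since O(escalate_report), deontic closure gives O(~seal_envelope).
The contrapositive of premise 3 (O(~open_valve -> seal_envelope)) is O(~seal_envelope -> open_valve), and O(~seal_envelope) is already established, so O(open_valve).
Premise 6 is O(authorize_log -> ~open_valve); contrapositively O(open_valve -> ~authorize_log). Since O(open_valve) holds, K gives O(~authorize_log).
Applying K to premise 7 (O(~authorize_log -> seal_key)) and O(~authorize_log) yields O(seal_key).
Applying K to premise 10 (O(seal_key -> escalate_contract)) and O(seal_key) yields O(escalate_contract).
Premise 8 is O(update_appeal -> ~escalate_contract); contrapositively O(escalate_contract -> ~update_appeal). Since O(escalate_contract) holds, K gives O(~update_appeal).
Premises 1, 2 do not contribute to this derivation.
So O(~update_appeal) follows.

Yes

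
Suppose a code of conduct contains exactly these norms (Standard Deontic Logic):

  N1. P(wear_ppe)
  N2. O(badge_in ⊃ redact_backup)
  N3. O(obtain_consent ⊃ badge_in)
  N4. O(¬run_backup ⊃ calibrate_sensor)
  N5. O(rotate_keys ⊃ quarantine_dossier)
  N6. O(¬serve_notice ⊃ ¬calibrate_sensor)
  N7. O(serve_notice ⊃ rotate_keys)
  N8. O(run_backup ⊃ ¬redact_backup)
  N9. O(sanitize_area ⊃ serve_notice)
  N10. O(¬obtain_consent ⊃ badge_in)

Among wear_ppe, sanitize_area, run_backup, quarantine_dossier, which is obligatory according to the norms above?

quarantine_dossier

By case analysis on ¬obtain_consent: premise 10 gives O(¬obtain_consent ⊃ badge_in) and premise 3 gives O(obtain_consent ⊃ badge_in), so O(badge_in) either way.
Applying K to premise 2 (O(badge_in ⊃ redact_backup)) and O(badge_in) yields O(redact_backup).
The contrapositive of premise 8 (O(run_backup ⊃ ¬redact_backup)) is O(redact_backup ⊃ ¬run_backup), and O(redact_backup) is already established, so O(¬run_backup).
Applying K to premise 4 (O(¬run_backup ⊃ calibrate_sensor)) and O(¬run_backup) yields O(calibrate_sensor).
The contrapositive of premise 6 (O(¬serve_notice ⊃ ¬calibrate_sensor)) is O(calibrate_sensor ⊃ serve_notice), and O(calibrate_sensor) is already established, so O(serve_notice).
From O(serve_notice) and premise 7, O(serve_notice ⊃ rotate_keys), we obtain O(rotate_keys).
Applying K to premise 5 (O(rotate_keys ⊃ quarantine_dossier)) and O(rotate_keys) yields O(quarantine_dossier).
So O(quarantine_dossier) holds — quarantine_dossier is obligatory. None of the other listed options is made obligatory by any chain of premises.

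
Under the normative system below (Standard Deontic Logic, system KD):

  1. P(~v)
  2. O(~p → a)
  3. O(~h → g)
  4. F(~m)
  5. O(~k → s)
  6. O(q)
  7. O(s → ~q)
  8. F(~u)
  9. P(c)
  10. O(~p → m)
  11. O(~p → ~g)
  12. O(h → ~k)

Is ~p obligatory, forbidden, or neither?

Forbidden

From premise 6 we have O(q).
The contrapositive of premise 7 (O(s → ~q)) is O(q → ~s), and O(q) is already established, so O(~s).
Premise 5, O(~k → s), contraposes to O(~s → k); with O(~s) we get O(k).
Premise 12 is O(h → ~k); contrapositively O(k → ~h). Since O(k) holds, K gives O(~h).
Premise 3 is O(~h → g); since O(~h), deontic closure gives O(g).
The contrapositive of premise 11 (O(~p → ~g)) is O(g → p), and O(g) is already established, so O(p).
Premises 1, 2, 4, 8, 9, 10 do not contribute to this derivation.
Thus O(p), which is F(~p): ~p is forbidden.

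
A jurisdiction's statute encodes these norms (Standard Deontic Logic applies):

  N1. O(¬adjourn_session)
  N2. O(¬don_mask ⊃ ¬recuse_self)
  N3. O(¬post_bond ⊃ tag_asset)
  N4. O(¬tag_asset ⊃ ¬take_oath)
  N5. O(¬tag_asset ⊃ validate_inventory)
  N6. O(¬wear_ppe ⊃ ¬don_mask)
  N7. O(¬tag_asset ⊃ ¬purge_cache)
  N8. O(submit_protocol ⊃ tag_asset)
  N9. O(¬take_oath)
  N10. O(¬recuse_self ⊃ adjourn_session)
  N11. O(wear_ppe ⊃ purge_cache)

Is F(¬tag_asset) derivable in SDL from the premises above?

Premise 1 gives O(¬adjourn_session).
The contrapositive of premise 10 (O(¬recuse_self ⊃ adjourn_session)) is O(¬adjourn_session ⊃ recuse_self), and O(¬adjourn_session) is already established, so O(recuse_self).
The contrapositive of premise 2 (O(¬don_mask ⊃ ¬recuse_self)) is O(recuse_self ⊃ don_mask), and O(recuse_self) is already established, so O(don_mask).
The contrapositive of premise 6 (O(¬wear_ppe ⊃ ¬don_mask)) is O(don_mask ⊃ wear_ppe), and O(don_mask) is already established, so O(wear_ppe).
With premise 11, O(wear_ppe ⊃ purge_cache), the K-axiom yields O(purge_cache).
Premise 7 is O(¬tag_asset ⊃ ¬purge_cache); contrapositively O(purge_cache ⊃ tag_asset). Since O(purge_cache) holds, K gives O(tag_asset).
Premises 3, 4, 5, 8, 9 do not contribute to this derivation.
So O(tag_asset) holds, i.e. F(¬tag_asset). The claim follows.

Yes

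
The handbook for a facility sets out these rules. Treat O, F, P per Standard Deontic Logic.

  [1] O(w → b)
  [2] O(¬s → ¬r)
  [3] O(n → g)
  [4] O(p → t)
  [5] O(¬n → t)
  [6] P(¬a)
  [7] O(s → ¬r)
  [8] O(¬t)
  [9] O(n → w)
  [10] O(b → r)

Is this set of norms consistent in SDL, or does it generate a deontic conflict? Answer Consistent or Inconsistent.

Premises 2 and 7 are O(¬s → ¬r) and O(s → ¬r); every ideal world satisfies ¬s or s, so in either case ¬r holds — hence O(¬r).
Premise 10 is O(b → r); contrapositively O(¬r → ¬b). Since O(¬r) holds, K gives O(¬b).
The contrapositive of premise 1 (O(w → b)) is O(¬b → ¬w), and O(¬b) is already established, so O(¬w).
The contrapositive of premise 9 (O(n → w)) is O(¬w → ¬n), and O(¬w) is already established, so O(¬n).
From O(¬n) and premise 5, O(¬n → t), we obtain O(t).
Yet premise 8 states O(¬t).
We now have both O(t) and O(¬t) — t is simultaneously obligatory and forbidden, violating the D-axiom.

Inconsistent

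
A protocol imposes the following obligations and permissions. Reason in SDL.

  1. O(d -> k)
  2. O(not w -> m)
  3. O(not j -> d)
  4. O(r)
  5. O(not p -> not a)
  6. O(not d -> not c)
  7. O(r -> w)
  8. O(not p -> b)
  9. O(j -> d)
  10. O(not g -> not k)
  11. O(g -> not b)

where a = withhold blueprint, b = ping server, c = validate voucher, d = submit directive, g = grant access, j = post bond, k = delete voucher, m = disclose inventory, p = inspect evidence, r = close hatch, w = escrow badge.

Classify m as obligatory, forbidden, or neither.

Neither

Premise 2 is O(not w -> m), but O(not w) is not derivable from the premises, so it does not yield O(m).
No premise or chain of K-axiom applications forces O(m), and none forces O(not m). So m is neither obligatory nor forbidden under these norms.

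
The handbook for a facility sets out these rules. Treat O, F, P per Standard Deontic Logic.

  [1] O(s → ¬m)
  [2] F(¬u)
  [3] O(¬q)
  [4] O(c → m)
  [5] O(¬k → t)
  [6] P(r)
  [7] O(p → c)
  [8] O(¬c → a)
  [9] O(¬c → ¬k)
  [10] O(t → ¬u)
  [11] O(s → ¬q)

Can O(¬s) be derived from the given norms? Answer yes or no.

Premise 2 is F(¬u), i.e. O(u).
Premise 10 is O(t → ¬u); contrapositively O(u → ¬t). Since O(u) holds, K gives O(¬t).
Premise 5, O(¬k → t), contraposes to O(¬t → k); with O(¬t) we get O(k).
Premise 9 is O(¬c → ¬k); contrapositively O(k → c). Since O(k) holds, K gives O(c).
Premise 4 is O(c → m); since O(c), deontic closure gives O(m).
Premise 1, O(s → ¬m), contraposes to O(m → ¬s); with O(m) we get O(¬s).
Premises 3, 6, 7, 8, 11 do not contribute to this derivation.
So O(¬s) follows.

Yes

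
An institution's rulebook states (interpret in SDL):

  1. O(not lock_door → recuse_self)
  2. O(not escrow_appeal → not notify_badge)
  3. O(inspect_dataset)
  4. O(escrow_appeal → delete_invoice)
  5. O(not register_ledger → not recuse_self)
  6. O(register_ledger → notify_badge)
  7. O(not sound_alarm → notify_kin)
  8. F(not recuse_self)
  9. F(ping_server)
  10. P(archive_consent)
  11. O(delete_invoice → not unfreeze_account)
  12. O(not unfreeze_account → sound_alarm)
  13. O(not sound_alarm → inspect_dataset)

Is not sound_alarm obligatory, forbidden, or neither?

Forbidden

F(not recuse_self) at premise 8 means O(recuse_self).
The contrapositive of premise 5 (O(not register_ledger → not recuse_self)) is O(recuse_self → register_ledger), and O(recuse_self) is already established, so O(register_ledger).
With premise 6, O(register_ledger → notify_badge), the K-axiom yields O(notify_badge).
The contrapositive of premise 2 (O(not escrow_appeal → not notify_badge)) is O(notify_badge → escrow_appeal), and O(notify_badge) is already established, so O(escrow_appeal).
Applying K to premise 4 (O(escrow_appeal → delete_invoice)) and O(escrow_appeal) yields O(delete_invoice).
From O(delete_invoice) and premise 11, O(delete_invoice → not unfreeze_account), we obtain O(not unfreeze_account).
From O(not unfreeze_account) and premise 12, O(not unfreeze_account → sound_alarm), we obtain O(sound_alarm).
Premises 1, 3, 7, 9, 10, 13 do not contribute to this derivation.
Thus O(sound_alarm), which is F(not sound_alarm): not sound_alarm is forbidden.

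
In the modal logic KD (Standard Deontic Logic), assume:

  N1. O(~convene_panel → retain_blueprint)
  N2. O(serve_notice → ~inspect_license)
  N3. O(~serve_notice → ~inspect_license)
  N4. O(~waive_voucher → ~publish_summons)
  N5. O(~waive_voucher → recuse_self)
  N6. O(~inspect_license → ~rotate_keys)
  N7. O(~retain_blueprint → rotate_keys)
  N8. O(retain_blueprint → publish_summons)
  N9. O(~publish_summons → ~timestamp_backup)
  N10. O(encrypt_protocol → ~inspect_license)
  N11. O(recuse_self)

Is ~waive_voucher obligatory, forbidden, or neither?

Forbidden

By case analysis on serve_notice: premise 2 gives O(serve_notice → ~inspect_license) and premise 3 gives O(~serve_notice → ~inspect_license), so O(~inspect_license) either way.
Premise 6 is O(~inspect_license → ~rotate_keys); since O(~inspect_license), deontic closure gives O(~rotate_keys).
The contrapositive of premise 7 (O(~retain_blueprint → rotate_keys)) is O(~rotate_keys → retain_blueprint), and O(~rotate_keys) is already established, so O(retain_blueprint).
With premise 8, O(retain_blueprint → publish_summons), the K-axiom yields O(publish_summons).
Premise 4, O(~waive_voucher → ~publish_summons), contraposes to O(publish_summons → waive_voucher); with O(publish_summons) we get O(waive_voucher).
Premises 1, 5, 9, 10, 11 do not contribute to this derivation.
Thus O(waive_voucher), which is F(~waive_voucher): ~waive_voucher is forbidden.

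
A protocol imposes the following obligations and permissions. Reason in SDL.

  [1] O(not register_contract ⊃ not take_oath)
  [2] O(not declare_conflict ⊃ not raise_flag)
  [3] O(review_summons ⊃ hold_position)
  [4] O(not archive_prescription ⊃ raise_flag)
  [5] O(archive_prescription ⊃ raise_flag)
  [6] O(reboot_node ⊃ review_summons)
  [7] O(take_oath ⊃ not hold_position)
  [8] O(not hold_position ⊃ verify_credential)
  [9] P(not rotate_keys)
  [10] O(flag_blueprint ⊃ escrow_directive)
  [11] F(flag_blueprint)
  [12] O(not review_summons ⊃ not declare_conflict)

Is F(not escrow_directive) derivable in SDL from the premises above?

No

Premise 10 is O(flag_blueprint ⊃ escrow_directive), but O(flag_blueprint) is not derivable from the premises, so it does not yield O(escrow_directive).
No other premise forces O(escrow_directive). An ideal world satisfying every premise can still have not escrow_directive true, so F(not escrow_directive) is not derivable.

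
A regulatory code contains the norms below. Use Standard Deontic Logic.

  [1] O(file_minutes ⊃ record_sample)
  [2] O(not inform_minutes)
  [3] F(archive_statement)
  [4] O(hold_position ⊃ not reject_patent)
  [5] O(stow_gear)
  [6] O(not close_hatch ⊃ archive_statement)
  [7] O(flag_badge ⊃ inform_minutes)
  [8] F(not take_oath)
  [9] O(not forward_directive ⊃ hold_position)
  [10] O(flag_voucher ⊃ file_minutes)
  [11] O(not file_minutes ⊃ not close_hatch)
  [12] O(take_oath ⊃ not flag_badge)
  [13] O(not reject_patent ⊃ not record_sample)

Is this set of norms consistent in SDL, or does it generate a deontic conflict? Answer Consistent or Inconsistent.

Consistent

Premise 7 is O(flag_badge ⊃ inform_minutes), but O(flag_badge) is not derivable from the premises, so it does not yield O(inform_minutes).
So O(inform_minutes) is not derivable, and the apparent clash with O(not inform_minutes) does not arise.
A world satisfying every obligation exists (e.g. archive_statement=false, close_hatch=true, file_minutes=true, flag_badge=false, flag_voucher=false, forward_directive=true, hold_position=false, inform_minutes=false, record_sample=true, reject_patent=true, stow_gear=true, take_oath=true); no atom is both obligatory and forbidden, so the set is consistent.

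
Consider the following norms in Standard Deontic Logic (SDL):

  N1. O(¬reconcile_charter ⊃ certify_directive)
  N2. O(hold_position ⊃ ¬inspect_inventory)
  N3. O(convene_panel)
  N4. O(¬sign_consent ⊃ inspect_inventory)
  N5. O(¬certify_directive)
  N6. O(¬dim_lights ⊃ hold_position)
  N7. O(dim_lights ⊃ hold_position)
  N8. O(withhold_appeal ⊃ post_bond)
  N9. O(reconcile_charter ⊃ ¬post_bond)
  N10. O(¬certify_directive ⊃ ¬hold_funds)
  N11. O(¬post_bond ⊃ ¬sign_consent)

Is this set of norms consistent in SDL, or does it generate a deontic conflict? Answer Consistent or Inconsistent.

Premises 6 and 7 cover both cases: O(¬dim_lights ⊃ hold_position) and O(dim_lights ⊃ hold_position). Since ¬dim_lights ∨ dim_lights is a tautology, O(hold_position) follows.
With premise 2, O(hold_position ⊃ ¬inspect_inventory), the K-axiom yields O(¬inspect_inventory).
The contrapositive of premise 4 (O(¬sign_consent ⊃ inspect_inventory)) is O(¬inspect_inventory ⊃ sign_consent), and O(¬inspect_inventory) is already established, so O(sign_consent).
Premise 11 is O(¬post_bond ⊃ ¬sign_consent); contrapositively O(sign_consent ⊃ post_bond). Since O(sign_consent) holds, K gives O(post_bond).
Premise 9, O(reconcile_charter ⊃ ¬post_bond), contraposes to O(post_bond ⊃ ¬reconcile_charter); with O(post_bond) we get O(¬reconcile_charter).
Applying K to premise 1 (O(¬reconcile_charter ⊃ certify_directive)) and O(¬reconcile_charter) yields O(certify_directive).
However, premise 5 gives O(¬certify_directive).
We now have both O(certify_directive) and O(¬certify_directive) — certify_directive is simultaneously obligatory and forbidden, violating the D-axiom.

Inconsistent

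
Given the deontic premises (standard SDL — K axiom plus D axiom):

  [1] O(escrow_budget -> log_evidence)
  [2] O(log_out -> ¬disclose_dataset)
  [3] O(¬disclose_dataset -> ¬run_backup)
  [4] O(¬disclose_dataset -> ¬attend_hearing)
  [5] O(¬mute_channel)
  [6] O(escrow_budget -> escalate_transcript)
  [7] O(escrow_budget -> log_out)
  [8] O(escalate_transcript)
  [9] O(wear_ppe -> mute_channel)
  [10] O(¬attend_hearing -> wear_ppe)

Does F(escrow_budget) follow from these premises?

Premise 5 gives O(¬mute_channel).
The contrapositive of premise 9 (O(wear_ppe -> mute_channel)) is O(¬mute_channel -> ¬wear_ppe), and O(¬mute_channel) is already established, so O(¬wear_ppe).
Premise 10, O(¬attend_hearing -> wear_ppe), contraposes to O(¬wear_ppe -> attend_hearing); with O(¬wear_ppe) we get O(attend_hearing).
The contrapositive of premise 4 (O(¬disclose_dataset -> ¬attend_hearing)) is O(attend_hearing -> disclose_dataset), and O(attend_hearing) is already established, so O(disclose_dataset).
The contrapositive of premise 2 (O(log_out -> ¬disclose_dataset)) is O(disclose_dataset -> ¬log_out), and O(disclose_dataset) is already established, so O(¬log_out).
The contrapositive of premise 7 (O(escrow_budget -> log_out)) is O(¬log_out -> ¬escrow_budget), and O(¬log_out) is already established, so O(¬escrow_budget).
Premises 1, 3, 6, 8 do not contribute to this derivation.
So O(¬escrow_budget) holds, i.e. F(escrow_budget). The claim follows.

Yes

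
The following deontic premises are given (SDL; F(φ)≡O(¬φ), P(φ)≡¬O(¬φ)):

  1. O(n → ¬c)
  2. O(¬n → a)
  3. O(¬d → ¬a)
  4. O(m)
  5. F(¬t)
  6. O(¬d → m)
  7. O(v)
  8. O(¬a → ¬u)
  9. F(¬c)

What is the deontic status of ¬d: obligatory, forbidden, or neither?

Premise 9 is F(¬c), i.e. O(c).
Premise 1, O(n → ¬c), contraposes to O(c → ¬n); with O(c) we get O(¬n).
From O(¬n) and premise 2, O(¬n → a), we obtain O(a).
The contrapositive of premise 3 (O(¬d → ¬a)) is O(a → d), and O(a) is already established, so O(d).
Premises 4, 5, 6, 7, 8 do not contribute to this derivation.
Thus O(d), which is F(¬d): ¬d is forbidden.

Forbidden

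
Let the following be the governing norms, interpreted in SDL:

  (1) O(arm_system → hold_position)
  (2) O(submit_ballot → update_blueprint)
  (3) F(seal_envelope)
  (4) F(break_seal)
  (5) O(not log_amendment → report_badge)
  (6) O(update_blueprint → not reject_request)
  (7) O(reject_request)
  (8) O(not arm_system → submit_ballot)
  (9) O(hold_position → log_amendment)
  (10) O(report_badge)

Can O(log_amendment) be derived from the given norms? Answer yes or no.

Yes

From premise 7 we have O(reject_request).
The contrapositive of premise 6 (O(update_blueprint → not reject_request)) is O(reject_request → not update_blueprint), and O(reject_request) is already established, so O(not update_blueprint).
Premise 2, O(submit_ballot → update_blueprint), contraposes to O(not update_blueprint → not submit_ballot); with O(not update_blueprint) we get O(not submit_ballot).
Premise 8 is O(not arm_system → submit_ballot); contrapositively O(not submit_ballot → arm_system). Since O(not submit_ballot) holds, K gives O(arm_system).
Premise 1 is O(arm_system → hold_position); since O(arm_system), deontic closure gives O(hold_position).
Applying K to premise 9 (O(hold_position → log_amendment)) and O(hold_position) yields O(log_amendment).
Premises 3, 4, 5, 10 do not contribute to this derivation.
So O(log_amendment) follows.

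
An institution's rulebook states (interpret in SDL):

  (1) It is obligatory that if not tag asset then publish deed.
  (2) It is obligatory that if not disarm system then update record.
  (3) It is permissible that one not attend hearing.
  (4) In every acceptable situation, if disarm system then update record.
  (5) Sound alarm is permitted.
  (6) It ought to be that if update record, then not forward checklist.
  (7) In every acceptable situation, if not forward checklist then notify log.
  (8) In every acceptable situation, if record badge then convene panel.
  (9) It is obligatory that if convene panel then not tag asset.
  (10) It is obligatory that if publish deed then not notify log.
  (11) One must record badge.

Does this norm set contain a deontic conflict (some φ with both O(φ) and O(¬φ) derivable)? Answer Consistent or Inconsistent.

Inconsistent

Premises 4 and 2 are O(disarm_system → update_record) and O(¬disarm_system → update_record); every ideal world satisfies disarm_system or ¬disarm_system, so in either case update_record holds — hence O(update_record).
Premise 6 is O(update_record → ¬forward_checklist); since O(update_record), deontic closure gives O(¬forward_checklist).
Applying K to premise 7 (O(¬forward_checklist → notify_log)) and O(¬forward_checklist) yields O(notify_log).
The contrapositive of premise 10 (O(publish_deed → ¬notify_log)) is O(notify_log → ¬publish_deed), and O(notify_log) is already established, so O(¬publish_deed).
Premise 1, O(¬tag_asset → publish_deed), contraposes to O(¬publish_deed → tag_asset); with O(¬publish_deed) we get O(tag_asset).
Premise 9, O(convene_panel → ¬tag_asset), contraposes to O(tag_asset → ¬convene_panel); with O(tag_asset) we get O(¬convene_panel).
The contrapositive of premise 8 (O(record_badge → convene_panel)) is O(¬convene_panel → ¬record_badge), and O(¬convene_panel) is already established, so O(¬record_badge).
But premise 11 directly asserts O(record_badge).
We now have both O(¬record_badge) and O(record_badge) — record_badge is simultaneously obligatory and forbidden, violating the D-axiom.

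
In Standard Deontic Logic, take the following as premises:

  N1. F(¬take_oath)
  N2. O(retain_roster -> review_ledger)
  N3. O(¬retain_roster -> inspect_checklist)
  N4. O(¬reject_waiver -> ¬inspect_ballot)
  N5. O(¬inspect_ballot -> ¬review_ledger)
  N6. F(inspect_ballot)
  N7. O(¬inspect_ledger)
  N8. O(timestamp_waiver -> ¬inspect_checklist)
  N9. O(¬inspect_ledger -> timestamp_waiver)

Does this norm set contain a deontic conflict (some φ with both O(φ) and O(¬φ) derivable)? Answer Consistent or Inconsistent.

Inconsistent

F(inspect_ballot) at premise 6 means O(¬inspect_ballot).
From O(¬inspect_ballot) and premise 5, O(¬inspect_ballot -> ¬review_ledger), we obtain O(¬review_ledger).
The contrapositive of premise 2 (O(retain_roster -> review_ledger)) is O(¬review_ledger -> ¬retain_roster), and O(¬review_ledger) is already established, so O(¬retain_roster).
With premise 3, O(¬retain_roster -> inspect_checklist), the K-axiom yields O(inspect_checklist).
Premise 8, O(timestamp_waiver -> ¬inspect_checklist), contraposes to O(inspect_checklist -> ¬timestamp_waiver); with O(inspect_checklist) we get O(¬timestamp_waiver).
Premise 9, O(¬inspect_ledger -> timestamp_waiver), contraposes to O(¬timestamp_waiver -> inspect_ledger); with O(¬timestamp_waiver) we get O(inspect_ledger).
Yet premise 7 states O(¬inspect_ledger).
We now have both O(inspect_ledger) and O(¬inspect_ledger) — inspect_ledger is simultaneously obligatory and forbidden, violating the D-axiom.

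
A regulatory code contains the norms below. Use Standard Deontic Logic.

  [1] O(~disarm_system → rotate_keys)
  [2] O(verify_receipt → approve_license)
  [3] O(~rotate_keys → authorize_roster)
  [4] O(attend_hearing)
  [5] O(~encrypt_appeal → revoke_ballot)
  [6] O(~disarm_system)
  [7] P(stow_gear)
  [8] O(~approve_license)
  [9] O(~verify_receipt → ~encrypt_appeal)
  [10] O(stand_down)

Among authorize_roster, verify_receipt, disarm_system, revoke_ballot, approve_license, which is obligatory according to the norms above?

Premise 8 states O(~approve_license) outright.
Premise 2, O(verify_receipt → approve_license), contraposes to O(~approve_license → ~verify_receipt); with O(~approve_license) we get O(~verify_receipt).
Applying K to premise 9 (O(~verify_receipt → ~encrypt_appeal)) and O(~verify_receipt) yields O(~encrypt_appeal).
From O(~encrypt_appeal) and premise 5, O(~encrypt_appeal → revoke_ballot), we obtain O(revoke_ballot).
So O(revoke_ballot) holds — revoke_ballot is obligatory. None of the other listed options is made obligatory by any chain of premises.

revoke_ballot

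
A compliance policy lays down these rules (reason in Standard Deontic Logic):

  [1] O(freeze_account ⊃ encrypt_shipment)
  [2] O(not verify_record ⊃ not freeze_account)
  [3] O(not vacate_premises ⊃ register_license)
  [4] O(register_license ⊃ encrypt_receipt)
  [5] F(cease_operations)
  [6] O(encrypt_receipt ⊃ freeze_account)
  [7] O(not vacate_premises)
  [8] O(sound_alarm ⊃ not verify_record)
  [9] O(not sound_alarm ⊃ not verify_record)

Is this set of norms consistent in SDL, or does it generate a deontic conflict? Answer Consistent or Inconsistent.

Premises 9 and 8 cover both cases: O(not sound_alarm ⊃ not verify_record) and O(sound_alarm ⊃ not verify_record). Since not sound_alarm ∨ sound_alarm is a tautology, O(not verify_record) follows.
With premise 2, O(not verify_record ⊃ not freeze_account), the K-axiom yields O(not freeze_account).
Premise 6, O(encrypt_receipt ⊃ freeze_account), contraposes to O(not freeze_account ⊃ not encrypt_receipt); with O(not freeze_account) we get O(not encrypt_receipt).
The contrapositive of premise 4 (O(register_license ⊃ encrypt_receipt)) is O(not encrypt_receipt ⊃ not register_license), and O(not encrypt_receipt) is already established, so O(not register_license).
Premise 3 is O(not vacate_premises ⊃ register_license); contrapositively O(not register_license ⊃ vacate_premises). Since O(not register_license) holds, K gives O(vacate_premises).
But premise 7 directly asserts O(not vacate_premises).
We now have both O(vacate_premises) and O(not vacate_premises) — vacate_premises is simultaneously obligatory and forbidden, violating the D-axiom.

Inconsistent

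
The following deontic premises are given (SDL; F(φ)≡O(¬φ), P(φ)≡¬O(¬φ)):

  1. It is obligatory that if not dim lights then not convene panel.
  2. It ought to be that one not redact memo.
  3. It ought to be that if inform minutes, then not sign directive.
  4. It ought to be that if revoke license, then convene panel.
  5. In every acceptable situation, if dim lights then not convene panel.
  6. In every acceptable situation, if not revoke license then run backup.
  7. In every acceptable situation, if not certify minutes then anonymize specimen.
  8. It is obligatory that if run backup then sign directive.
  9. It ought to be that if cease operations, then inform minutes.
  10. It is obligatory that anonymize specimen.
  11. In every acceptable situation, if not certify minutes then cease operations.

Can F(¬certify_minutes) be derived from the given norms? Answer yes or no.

Yes

Premises 1 and 5 are O(¬dim_lights → ¬convene_panel) and O(dim_lights → ¬convene_panel); every ideal world satisfies ¬dim_lights or dim_lights, so in either case ¬convene_panel holds — hence O(¬convene_panel).
Premise 4, O(revoke_license → convene_panel), contraposes to O(¬convene_panel → ¬revoke_license); with O(¬convene_panel) we get O(¬revoke_license).
With premise 6, O(¬revoke_license → run_backup), the K-axiom yields O(run_backup).
With premise 8, O(run_backup → sign_directive), the K-axiom yields O(sign_directive).
Premise 3, O(inform_minutes → ¬sign_directive), contraposes to O(sign_directive → ¬inform_minutes); with O(sign_directive) we get O(¬inform_minutes).
The contrapositive of premise 9 (O(cease_operations → inform_minutes)) is O(¬inform_minutes → ¬cease_operations), and O(¬inform_minutes) is already established, so O(¬cease_operations).
Premise 11 is O(¬certify_minutes → cease_operations); contrapositively O(¬cease_operations → certify_minutes). Since O(¬cease_operations) holds, K gives O(certify_minutes).
Premises 2, 7, 10 do not contribute to this derivation.
So O(certify_minutes) holds, i.e. F(¬certify_minutes). The claim follows.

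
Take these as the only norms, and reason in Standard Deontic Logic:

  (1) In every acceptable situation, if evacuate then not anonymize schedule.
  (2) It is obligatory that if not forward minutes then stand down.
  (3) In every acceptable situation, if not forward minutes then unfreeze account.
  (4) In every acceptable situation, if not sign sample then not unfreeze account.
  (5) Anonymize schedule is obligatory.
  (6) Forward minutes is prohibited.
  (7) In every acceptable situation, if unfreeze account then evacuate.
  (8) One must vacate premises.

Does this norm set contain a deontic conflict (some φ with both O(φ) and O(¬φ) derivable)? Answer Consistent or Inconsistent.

Inconsistent

Premise 5 gives O(anonymize_schedule).
Premise 1 is O(evacuate → ¬anonymize_schedule); contrapositively O(anonymize_schedule → ¬evacuate). Since O(anonymize_schedule) holds, K gives O(¬evacuate).
Premise 7 is O(unfreeze_account → evacuate); contrapositively O(¬evacuate → ¬unfreeze_account). Since O(¬evacuate) holds, K gives O(¬unfreeze_account).
The contrapositive of premise 3 (O(¬forward_minutes → unfreeze_account)) is O(¬unfreeze_account → forward_minutes), and O(¬unfreeze_account) is already established, so O(forward_minutes).
However, F(forward_minutes) at premise 6 amounts to O(¬forward_minutes).
We now have both O(forward_minutes) and O(¬forward_minutes) — forward_minutes is simultaneously obligatory and forbidden, violating the D-axiom.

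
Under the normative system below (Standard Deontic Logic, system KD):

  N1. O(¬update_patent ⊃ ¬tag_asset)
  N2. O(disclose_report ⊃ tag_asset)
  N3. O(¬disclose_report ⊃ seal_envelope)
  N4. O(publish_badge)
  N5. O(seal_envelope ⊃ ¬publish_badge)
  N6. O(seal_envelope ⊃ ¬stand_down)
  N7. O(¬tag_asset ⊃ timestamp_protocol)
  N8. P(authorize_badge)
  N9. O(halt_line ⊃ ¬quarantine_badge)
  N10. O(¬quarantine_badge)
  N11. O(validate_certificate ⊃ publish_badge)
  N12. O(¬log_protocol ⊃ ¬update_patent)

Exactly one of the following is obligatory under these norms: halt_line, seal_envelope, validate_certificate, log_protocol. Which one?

log_protocol

Premise 4 gives O(publish_badge).
Premise 5, O(seal_envelope ⊃ ¬publish_badge), contraposes to O(publish_badge ⊃ ¬seal_envelope); with O(publish_badge) we get O(¬seal_envelope).
Premise 3 is O(¬disclose_report ⊃ seal_envelope); contrapositively O(¬seal_envelope ⊃ disclose_report). Since O(¬seal_envelope) holds, K gives O(disclose_report).
Applying K to premise 2 (O(disclose_report ⊃ tag_asset)) and O(disclose_report) yields O(tag_asset).
The contrapositive of premise 1 (O(¬update_patent ⊃ ¬tag_asset)) is O(tag_asset ⊃ update_patent), and O(tag_asset) is already established, so O(update_patent).
The contrapositive of premise 12 (O(¬log_protocol ⊃ ¬update_patent)) is O(update_patent ⊃ log_protocol), and O(update_patent) is already established, so O(log_protocol).
So O(log_protocol) holds — log_protocol is obligatory. None of the other listed options is made obligatory by any chain of premises.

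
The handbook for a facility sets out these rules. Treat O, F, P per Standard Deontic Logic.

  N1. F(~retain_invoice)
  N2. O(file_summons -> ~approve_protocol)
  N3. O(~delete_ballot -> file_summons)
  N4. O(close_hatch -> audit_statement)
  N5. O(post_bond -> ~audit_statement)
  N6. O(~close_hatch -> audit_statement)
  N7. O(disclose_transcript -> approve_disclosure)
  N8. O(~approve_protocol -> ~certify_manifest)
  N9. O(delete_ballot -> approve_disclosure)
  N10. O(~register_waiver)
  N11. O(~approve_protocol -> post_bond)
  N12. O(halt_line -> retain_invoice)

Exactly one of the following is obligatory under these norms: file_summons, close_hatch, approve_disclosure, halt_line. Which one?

approve_disclosure

Premises 4 and 6 are O(close_hatch -> audit_statement) and O(~close_hatch -> audit_statement); every ideal world satisfies close_hatch or ~close_hatch, so in either case audit_statement holds — hence O(audit_statement).
Premise 5 is O(post_bond -> ~audit_statement); contrapositively O(audit_statement -> ~post_bond). Since O(audit_statement) holds, K gives O(~post_bond).
The contrapositive of premise 11 (O(~approve_protocol -> post_bond)) is O(~post_bond -> approve_protocol), and O(~post_bond) is already established, so O(approve_protocol).
Premise 2, O(file_summons -> ~approve_protocol), contraposes to O(approve_protocol -> ~file_summons); with O(approve_protocol) we get O(~file_summons).
The contrapositive of premise 3 (O(~delete_ballot -> file_summons)) is O(~file_summons -> delete_ballot), and O(~file_summons) is already established, so O(delete_ballot).
From O(delete_ballot) and premise 9, O(delete_ballot -> approve_disclosure), we obtain O(approve_disclosure).
So O(approve_disclosure) holds — approve_disclosure is obligatory. None of the other listed options is made obligatory by any chain of premises.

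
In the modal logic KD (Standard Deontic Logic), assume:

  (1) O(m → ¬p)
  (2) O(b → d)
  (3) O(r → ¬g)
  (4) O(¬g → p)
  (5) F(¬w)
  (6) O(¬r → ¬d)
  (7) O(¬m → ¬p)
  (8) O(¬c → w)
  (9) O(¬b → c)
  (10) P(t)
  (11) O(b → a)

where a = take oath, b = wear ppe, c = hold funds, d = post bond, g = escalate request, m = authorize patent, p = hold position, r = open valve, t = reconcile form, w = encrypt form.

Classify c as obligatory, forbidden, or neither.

Premises 1 and 7 cover both cases: O(m → ¬p) and O(¬m → ¬p). Since m ∨ ¬m is a tautology, O(¬p) follows.
Premise 4 is O(¬g → p); contrapositively O(¬p → g). Since O(¬p) holds, K gives O(g).
Premise 3 is O(r → ¬g); contrapositively O(g → ¬r). Since O(g) holds, K gives O(¬r).
Applying K to premise 6 (O(¬r → ¬d)) and O(¬r) yields O(¬d).
Premise 2 is O(b → d); contrapositively O(¬d → ¬b). Since O(¬d) holds, K gives O(¬b).
Premise 9 is O(¬b → c); since O(¬b), deontic closure gives O(c).
Premises 5, 8, 10, 11 do not contribute to this derivation.
Hence c is obligatory.

Obligatory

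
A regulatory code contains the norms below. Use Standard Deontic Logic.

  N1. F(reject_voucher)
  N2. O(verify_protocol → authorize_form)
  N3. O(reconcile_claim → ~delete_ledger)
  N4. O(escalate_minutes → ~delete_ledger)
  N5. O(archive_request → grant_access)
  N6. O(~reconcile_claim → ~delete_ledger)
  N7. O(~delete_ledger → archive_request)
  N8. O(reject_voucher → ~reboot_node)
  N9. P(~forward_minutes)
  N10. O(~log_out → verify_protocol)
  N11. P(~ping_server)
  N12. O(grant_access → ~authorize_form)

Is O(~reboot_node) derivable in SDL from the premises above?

No

Premise 8 is O(reject_voucher → ~reboot_node), but O(reject_voucher) is not derivable from the premises, so it does not yield O(~reboot_node).
No other premise forces O(~reboot_node). An ideal world satisfying every premise can still have ~reboot_node false, so O(~reboot_node) is not derivable.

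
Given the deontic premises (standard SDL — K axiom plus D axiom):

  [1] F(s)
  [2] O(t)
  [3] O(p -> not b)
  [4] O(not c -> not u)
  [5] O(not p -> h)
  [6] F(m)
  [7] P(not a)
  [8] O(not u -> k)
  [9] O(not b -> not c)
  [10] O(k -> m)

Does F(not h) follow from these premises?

Yes

Premise 6 is F(m), i.e. O(not m).
The contrapositive of premise 10 (O(k -> m)) is O(not m -> not k), and O(not m) is already established, so O(not k).
The contrapositive of premise 8 (O(not u -> k)) is O(not k -> u), and O(not k) is already established, so O(u).
Premise 4 is O(not c -> not u); contrapositively O(u -> c). Since O(u) holds, K gives O(c).
Premise 9, O(not b -> not c), contraposes to O(c -> b); with O(c) we get O(b).
Premise 3 is O(p -> not b); contrapositively O(b -> not p). Since O(b) holds, K gives O(not p).
From O(not p) and premise 5, O(not p -> h), we obtain O(h).
Premises 1, 2, 7 do not contribute to this derivation.
So O(h) holds, i.e. F(not h). The claim follows.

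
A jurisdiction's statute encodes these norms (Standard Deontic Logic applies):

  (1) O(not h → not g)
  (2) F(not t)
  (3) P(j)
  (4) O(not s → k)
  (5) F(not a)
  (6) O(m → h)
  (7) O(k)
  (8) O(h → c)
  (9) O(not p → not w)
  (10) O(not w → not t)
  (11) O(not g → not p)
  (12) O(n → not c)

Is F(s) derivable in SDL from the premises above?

Premise 4 is O(not s → k); even if O(k) held, inferring O(not s) would be affirming the consequent — invalid.
No other premise forces O(not s). An ideal world satisfying every premise can still have s true, so F(s) is not derivable.

No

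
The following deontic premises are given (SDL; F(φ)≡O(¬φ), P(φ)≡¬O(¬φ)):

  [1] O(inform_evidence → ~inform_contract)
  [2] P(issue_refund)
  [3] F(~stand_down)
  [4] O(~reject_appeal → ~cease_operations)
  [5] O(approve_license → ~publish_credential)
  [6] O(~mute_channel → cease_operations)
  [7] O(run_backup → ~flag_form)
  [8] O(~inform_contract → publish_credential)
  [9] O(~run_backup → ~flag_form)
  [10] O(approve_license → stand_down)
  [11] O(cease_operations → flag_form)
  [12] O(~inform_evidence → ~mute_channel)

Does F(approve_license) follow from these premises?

Yes

Premises 9 and 7 cover both cases: O(~run_backup → ~flag_form) and O(run_backup → ~flag_form). Since ~run_backup ∨ run_backup is a tautology, O(~flag_form) follows.
The contrapositive of premise 11 (O(cease_operations → flag_form)) is O(~flag_form → ~cease_operations), and O(~flag_form) is already established, so O(~cease_operations).
The contrapositive of premise 6 (O(~mute_channel → cease_operations)) is O(~cease_operations → mute_channel), and O(~cease_operations) is already established, so O(mute_channel).
The contrapositive of premise 12 (O(~inform_evidence → ~mute_channel)) is O(mute_channel → inform_evidence), and O(mute_channel) is already established, so O(inform_evidence).
From O(inform_evidence) and premise 1, O(inform_evidence → ~inform_contract), we obtain O(~inform_contract).
From O(~inform_contract) and premise 8, O(~inform_contract → publish_credential), we obtain O(publish_credential).
The contrapositive of premise 5 (O(approve_license → ~publish_credential)) is O(publish_credential → ~approve_license), and O(publish_credential) is already established, so O(~approve_license).
Premises 2, 3, 4, 10 do not contribute to this derivation.
So O(~approve_license) holds, i.e. F(approve_license). The claim follows.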